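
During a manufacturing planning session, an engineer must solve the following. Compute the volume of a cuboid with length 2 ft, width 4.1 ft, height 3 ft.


Shape: rectangular prism
l = 2 ft, w = 4.1 ft, h = 3 ft
Formula: V = l * w * h
V = 2 * 4.1 * 3
V = 8.2 * 3
V = 24.6
24.6 ft^3


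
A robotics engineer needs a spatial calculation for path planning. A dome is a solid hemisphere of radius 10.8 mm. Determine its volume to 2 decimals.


Shape: hemisphere (half of a sphere)
Radius r = 10.8 mm
Formula: V = (1/2) * (4/3) * pi * r^3 = (2/3) * pi * r^3
r^3 = 1259.712
(2/3) * 1259.712 = 839.808
V = 839.808 * pi
V = 2638.33
2638.33 mm^3


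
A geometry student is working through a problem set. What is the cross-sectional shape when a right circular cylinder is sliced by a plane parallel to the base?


Solid: right circular cylinder
Cutting plane: parallel to the base
Visualize the intersection of the plane with the solid's surface.
The boundary of the cut region is a circle.
circle


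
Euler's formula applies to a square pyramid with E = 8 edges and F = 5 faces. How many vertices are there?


Polyhedron: square pyramid
Euler's formula for convex polyhedra: V - E + F = 2
Given: E = 8 edges and F = 5 faces
Solve for V:
V = 2 + E - F = 2 + 8 - 5 = 5
5 vertices


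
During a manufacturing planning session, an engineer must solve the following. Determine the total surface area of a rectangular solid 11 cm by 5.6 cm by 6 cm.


Shape: rectangular prism
l = 11 cm, w = 5.6 cm, h = 6 cm
Formula: SA = 2(lw + lh + wh)
lw = 61.6, lh = 66, wh = 33.6
lw + lh + wh = 161.2
SA = 2 * 161.2
SA = 322.4
322.4 cm^2


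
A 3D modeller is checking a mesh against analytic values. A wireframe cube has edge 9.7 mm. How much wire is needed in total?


Shape: cube
Side s = 9.7 mm
A cube has 12 edges, all equal.
Formula: total edge length = 12 * s
Total = 12 * 9.7
Total = 116.4
116.4 mm


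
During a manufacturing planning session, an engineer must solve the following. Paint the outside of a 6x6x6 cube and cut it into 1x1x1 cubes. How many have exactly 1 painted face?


Large cube: 6 x 6 x 6, cut into unit cubes.
n = 6, so n - 2 = 4
Cubes with 1 painted face lie in the interior of each face.
A cube has 6 faces; each contributes (n - 2)^2 = 16 such cubes.
Count = 6 * 16 = 96
96 unit cubes


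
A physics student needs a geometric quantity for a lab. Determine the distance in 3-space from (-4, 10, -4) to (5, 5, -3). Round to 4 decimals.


3D distance between two points
P1 = (-4, 10, -4), P2 = (5, 5, -3)
Formula: d = sqrt((x2-x1)^2 + (y2-y1)^2 + (z2-z1)^2)
dx = 5 - -4 = 9
dy = 5 - 10 = -5
dz = -3 - -4 = 1
dx^2 + dy^2 + dz^2 = 81 + 25 + 1 = 107
d = sqrt(107)
d = 10.3441
10.3441 units


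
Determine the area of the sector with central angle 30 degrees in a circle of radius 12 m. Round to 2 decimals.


Shape: circular sector
Radius r = 12 m, Angle = 30 degrees
Formula: A = (angle/360) * pi * r^2
r^2 = 144
Fraction of circle = 30/360
A = (30/360) * pi * 144
A = 12 * pi
A = 37.7
37.7 m^2


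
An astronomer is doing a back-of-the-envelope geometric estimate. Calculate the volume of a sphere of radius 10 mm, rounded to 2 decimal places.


Shape: sphere
Radius r = 10 mm
Formula: V = (4/3) * pi * r^3
r^3 = 1000
(4/3) * 1000 = 1333.333333
V = 1333.333333 * pi
V = 4188.79
4188.79 mm^3


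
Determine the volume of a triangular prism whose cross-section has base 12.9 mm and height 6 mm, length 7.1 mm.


Shape: triangular prism
Triangle base = 12.9 mm, triangle height = 6 mm, prism length L = 7.1 mm
Formula: V = (1/2 * b * h_tri) * L
Cross-section area = 0.5 * 12.9 * 6 = 38.7
V = 38.7 * 7.1
V = 274.77
274.77 mm^3


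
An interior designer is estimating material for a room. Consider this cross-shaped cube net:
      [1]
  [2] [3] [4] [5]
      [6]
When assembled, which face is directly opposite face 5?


Net: cross layout. Take square 3 as the base (bottom).
Fold the four squares in the horizontal row up around 3: 2 -> left, 4 -> right, 5 wraps to the top.
Fold 1 and 6 up from 3: 1 -> back, 6 -> front.
Opposite pairs are therefore: (1, 6), (2, 4), (3, 5).
Face 5 is opposite face 3.
face 3


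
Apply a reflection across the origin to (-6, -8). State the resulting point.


Transformation: reflection
Original point: (-6, -8)
Rule for reflection through the origin: (x, y) -> (-x, -y)
Apply: (-6, -8) -> (6, 8)
(6, 8)


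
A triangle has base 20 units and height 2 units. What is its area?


Shape: triangle
Base b = 20 units, Height h = 2 units
Formula: A = (1/2) * b * h
A = 0.5 * 20 * 2
A = 0.5 * 40
A = 20
20 units^2


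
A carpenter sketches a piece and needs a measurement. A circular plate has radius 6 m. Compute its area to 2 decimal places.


Shape: circle
Radius r = 6 m
Formula: A = pi * r^2
r^2 = 6^2 = 36
A = pi * 36
A = 113.1
113.1 m^2


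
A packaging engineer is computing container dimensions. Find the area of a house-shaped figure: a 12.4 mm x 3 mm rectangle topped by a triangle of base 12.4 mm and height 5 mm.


Composite shape: rectangle + triangle
Rectangle area = 12.4 * 3 = 37.2
Triangle area = 0.5 * 12.4 * 5 = 31
Total = 37.2 + 31
Total = 68.2
68.2 mm^2


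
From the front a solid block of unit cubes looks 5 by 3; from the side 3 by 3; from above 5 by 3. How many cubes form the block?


Orthographic views of a solid rectangular block:
Front view 5 x 3 -> length = 5, height = 3
Side view 3 x 3 -> width = 3, height = 3 (consistent)
Top view 5 x 3 -> confirms length = 5, width = 3
The block is 5 x 3 x 3.
Total unit cubes = 5 * 3 * 3 = 45
45 unit cubes


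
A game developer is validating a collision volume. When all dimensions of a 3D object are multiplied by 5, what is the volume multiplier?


Linear scale factor k = 5
Rule: under a linear scaling by k, volumes scale by k^3.
k^3 = 5 * 5 * 5
k^3 = 25 * 5
k^3 = 125
Volume scales by a factor of 125.
125 (dimensionless)


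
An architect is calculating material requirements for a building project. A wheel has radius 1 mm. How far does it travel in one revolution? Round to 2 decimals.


Shape: circle
Radius r = 1 mm
Formula: C = 2 * pi * r
C = 2 * pi * 1
C = 2 * pi
C = 6.28
6.28 mm


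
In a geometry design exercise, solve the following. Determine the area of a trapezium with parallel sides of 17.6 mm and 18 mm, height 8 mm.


Shape: trapezoid
Parallel sides a = 17.6 mm, b = 18 mm; Height h = 8 mm
Formula: A = (a + b) * h / 2
a + b = 17.6 + 18 = 35.6
A = 35.6 * 8 / 2
A = 284.8 / 2
A = 142.4
142.4 mm^2


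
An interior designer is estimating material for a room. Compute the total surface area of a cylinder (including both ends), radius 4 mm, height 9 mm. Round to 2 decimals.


Shape: closed cylinder
Radius r = 4 mm, Height h = 9 mm
Formula: SA = 2*pi*r^2 + 2*pi*r*h = 2*pi*r*(r + h)
r + h = 13
2 * r * (r + h) = 2 * 4 * 13 = 104
SA = 104 * pi
SA = 326.73
326.73 mm^2


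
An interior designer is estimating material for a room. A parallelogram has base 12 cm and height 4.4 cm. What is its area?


Shape: parallelogram
Base b = 12 cm, Height h = 4.4 cm
Formula: A = b * h
A = 12 * 4.4
A = 52.8
52.8 cm^2


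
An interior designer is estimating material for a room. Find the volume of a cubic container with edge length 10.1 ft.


Shape: cube
Side s = 10.1 ft
Formula: V = s^3
V = 10.1 * 10.1 * 10.1
V = 102.01 * 10.1
V = 1030.301
1030.301 ft^3


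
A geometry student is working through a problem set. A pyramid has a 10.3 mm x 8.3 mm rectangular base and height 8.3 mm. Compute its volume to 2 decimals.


Shape: rectangular pyramid
Base: 10.3 mm x 8.3 mm, Height h = 8.3 mm
Formula: V = (1/3) * base_area * h
base_area = 10.3 * 8.3 = 85.49
base_area * h = 85.49 * 8.3 = 709.567
V = 709.567 / 3
V = 236.52
236.52 mm^3


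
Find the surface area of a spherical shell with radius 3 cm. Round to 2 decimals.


Shape: sphere
Radius r = 3 cm
Formula: SA = 4 * pi * r^2
r^2 = 9
SA = 4 * pi * 9
SA = 36 * pi
SA = 113.1
113.1 cm^2


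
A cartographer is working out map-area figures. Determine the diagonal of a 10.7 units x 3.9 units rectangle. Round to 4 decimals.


Shape: rectangle (diagonal via Pythagoras)
Sides: 10.7 units and 3.9 units
Formula: d = sqrt(l^2 + w^2)
l^2 = 114.49, w^2 = 15.21
l^2 + w^2 = 129.7
d = sqrt(129.7)
d = 11.3886
11.3886 units


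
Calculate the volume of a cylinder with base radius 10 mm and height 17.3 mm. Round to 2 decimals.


Shape: cylinder
Radius r = 10 mm, Height h = 17.3 mm
Formula: V = pi * r^2 * h
r^2 = 100
V = pi * 100 * 17.3
V = 1730 * pi
V = 5434.96
5434.96 mm^3


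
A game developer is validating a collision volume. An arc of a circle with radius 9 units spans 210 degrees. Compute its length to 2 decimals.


Shape: circular arc
Radius r = 9 units, Angle = 210 degrees
Formula: L = (angle/360) * 2 * pi * r
2 * pi * r = 18 * pi
L = (210/360) * 18 * pi
L = 10.5 * pi
L = 32.99
32.99 units


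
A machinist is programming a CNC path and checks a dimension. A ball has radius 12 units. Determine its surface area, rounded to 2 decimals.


Shape: sphere
Radius r = 12 units
Formula: SA = 4 * pi * r^2
r^2 = 144
SA = 4 * pi * 144
SA = 576 * pi
SA = 1809.56
1809.56 units^2


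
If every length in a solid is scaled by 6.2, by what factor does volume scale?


Linear scale factor k = 6.2
Rule: under a linear scaling by k, volumes scale by k^3.
k^3 = 6.2 * 6.2 * 6.2
k^3 = 38.44 * 6.2
k^3 = 238.328
Volume scales by a factor of 238.328.
238.328 (dimensionless)


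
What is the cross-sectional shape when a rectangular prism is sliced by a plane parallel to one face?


Solid: rectangular prism
Cutting plane: parallel to one face
Visualize the intersection of the plane with the solid's surface.
The boundary of the cut region is a rectangle.
rectangle


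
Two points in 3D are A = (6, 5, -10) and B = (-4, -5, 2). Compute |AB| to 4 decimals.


3D distance between two points
P1 = (6, 5, -10), P2 = (-4, -5, 2)
Formula: d = sqrt((x2-x1)^2 + (y2-y1)^2 + (z2-z1)^2)
dx = -4 - 6 = -10
dy = -5 - 5 = -10
dz = 2 - -10 = 12
dx^2 + dy^2 + dz^2 = 100 + 100 + 144 = 344
d = sqrt(344)
d = 18.5472
18.5472 units


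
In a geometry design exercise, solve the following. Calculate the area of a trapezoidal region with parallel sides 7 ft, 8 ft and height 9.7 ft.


Shape: trapezoid
Parallel sides a = 7 ft, b = 8 ft; Height h = 9.7 ft
Formula: A = (a + b) * h / 2
a + b = 7 + 8 = 15
A = 15 * 9.7 / 2
A = 145.5 / 2
A = 72.75
72.75 ft^2


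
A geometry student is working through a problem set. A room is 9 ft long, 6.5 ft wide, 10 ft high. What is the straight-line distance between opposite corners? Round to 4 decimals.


Shape: rectangular box (space diagonal)
l = 9 ft, w = 6.5 ft, h = 10 ft
Visualize: the diagonal of the base, then a right triangle with that diagonal and the height.
Formula: d = sqrt(l^2 + w^2 + h^2)
l^2 + w^2 + h^2 = 81 + 42.25 + 100 = 223.25
d = sqrt(223.25)
d = 14.9416
14.9416 ft


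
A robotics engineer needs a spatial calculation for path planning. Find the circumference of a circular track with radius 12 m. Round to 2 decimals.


Shape: circle
Radius r = 12 m
Formula: C = 2 * pi * r
C = 2 * pi * 12
C = 24 * pi
C = 75.4
75.4 m


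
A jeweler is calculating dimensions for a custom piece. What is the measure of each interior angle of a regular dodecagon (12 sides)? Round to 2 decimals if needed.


Shape: regular dodecagon (12 sides)
Formula: interior angle = (n - 2) * 180 / n
(n - 2) = 10
(n - 2) * 180 = 1800
angle = 1800 / 12
angle = 150
150 degrees


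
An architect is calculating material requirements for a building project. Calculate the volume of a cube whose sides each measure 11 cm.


Shape: cube
Side s = 11 cm
Formula: V = s^3
V = 11 * 11 * 11
V = 121 * 11
V = 1331
1331 cm^3


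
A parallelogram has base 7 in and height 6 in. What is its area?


Shape: parallelogram
Base b = 7 in, Height h = 6 in
Formula: A = b * h
A = 7 * 6
A = 42
42 in^2


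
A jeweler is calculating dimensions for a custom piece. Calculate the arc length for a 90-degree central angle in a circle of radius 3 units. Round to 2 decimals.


Shape: circular arc
Radius r = 3 units, Angle = 90 degrees
Formula: L = (angle/360) * 2 * pi * r
2 * pi * r = 6 * pi
L = (90/360) * 6 * pi
L = 1.5 * pi
L = 4.71
4.71 units


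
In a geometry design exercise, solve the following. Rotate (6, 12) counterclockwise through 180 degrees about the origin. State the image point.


Transformation: rotation about the origin
Original point: (6, 12)
Rule for 180 deg: (x, y) -> (-x, -y)
Apply: (6, 12) -> (-6, -12)
(-6, -12)


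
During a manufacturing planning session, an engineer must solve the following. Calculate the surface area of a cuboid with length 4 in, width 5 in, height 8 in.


Shape: rectangular prism
l = 4 in, w = 5 in, h = 8 in
Formula: SA = 2(lw + lh + wh)
lw = 20, lh = 32, wh = 40
lw + lh + wh = 92
SA = 2 * 92
SA = 184
184 in^2


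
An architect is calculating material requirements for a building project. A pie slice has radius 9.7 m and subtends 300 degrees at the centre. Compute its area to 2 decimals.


Shape: circular sector
Radius r = 9.7 m, Angle = 300 degrees
Formula: A = (angle/360) * pi * r^2
r^2 = 94.09
Fraction of circle = 300/360
A = (300/360) * pi * 94.09
A = 78.408333 * pi
A = 246.33
246.33 m^2


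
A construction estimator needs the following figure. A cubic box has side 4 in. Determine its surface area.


Shape: cube
Side s = 4 in
A cube has 6 square faces.
Formula: SA = 6 * s^2
s^2 = 16
SA = 6 * 16
SA = 96
96 in^2


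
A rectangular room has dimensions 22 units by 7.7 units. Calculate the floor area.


Shape: rectangle
Length l = 22 units, Width w = 7.7 units
Formula: A = l * w
A = 22 * 7.7
A = 169.4
169.4 units^2


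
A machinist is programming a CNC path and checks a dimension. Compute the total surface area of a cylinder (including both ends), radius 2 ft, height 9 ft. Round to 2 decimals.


Shape: closed cylinder
Radius r = 2 ft, Height h = 9 ft
Formula: SA = 2*pi*r^2 + 2*pi*r*h = 2*pi*r*(r + h)
r + h = 11
2 * r * (r + h) = 2 * 2 * 11 = 44
SA = 44 * pi
SA = 138.23
138.23 ft^2


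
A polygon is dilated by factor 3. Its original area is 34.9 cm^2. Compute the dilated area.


Linear scale factor k = 3
Original area = 34.9 cm^2
Rule: under a linear scaling by k, areas scale by k^2.
k^2 = 3^2 = 9
New area = 34.9 * 9
New area = 314.1
314.1 cm^2


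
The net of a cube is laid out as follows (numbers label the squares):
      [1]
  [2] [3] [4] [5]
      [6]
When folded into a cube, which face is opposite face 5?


Net: cross layout. Take square 3 as the base (bottom).
Fold the four squares in the horizontal row up around 3: 2 -> left, 4 -> right, 5 wraps to the top.
Fold 1 and 6 up from 3: 1 -> back, 6 -> front.
Opposite pairs are therefore: (1, 6), (2, 4), (3, 5).
Face 5 is opposite face 3.
face 3


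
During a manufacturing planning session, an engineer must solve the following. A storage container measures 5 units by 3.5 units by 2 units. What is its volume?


Shape: rectangular prism
l = 5 units, w = 3.5 units, h = 2 units
Formula: V = l * w * h
V = 5 * 3.5 * 2
V = 17.5 * 2
V = 35
35 units^3


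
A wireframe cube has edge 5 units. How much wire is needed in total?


Shape: cube
Side s = 5 units
A cube has 12 edges, all equal.
Formula: total edge length = 12 * s
Total = 12 * 5
Total = 60
60 units


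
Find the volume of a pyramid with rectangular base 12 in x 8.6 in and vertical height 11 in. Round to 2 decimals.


Shape: rectangular pyramid
Base: 12 in x 8.6 in, Height h = 11 in
Formula: V = (1/3) * base_area * h
base_area = 12 * 8.6 = 103.2
base_area * h = 103.2 * 11 = 1135.2
V = 1135.2 / 3
V = 378.4
378.4 in^3


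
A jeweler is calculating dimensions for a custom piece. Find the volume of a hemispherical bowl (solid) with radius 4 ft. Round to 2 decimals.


Shape: hemisphere (half of a sphere)
Radius r = 4 ft
Formula: V = (1/2) * (4/3) * pi * r^3 = (2/3) * pi * r^3
r^3 = 64
(2/3) * 64 = 42.666667
V = 42.666667 * pi
V = 134.04
134.04 ft^3


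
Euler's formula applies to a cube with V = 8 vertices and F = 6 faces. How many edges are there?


Polyhedron: cube
Euler's formula for convex polyhedra: V - E + F = 2
Given: V = 8 vertices and F = 6 faces
Solve for E:
E = V + F - 2 = 8 + 6 - 2 = 12
12 edges


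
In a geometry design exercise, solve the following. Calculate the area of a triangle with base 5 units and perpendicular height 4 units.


Shape: triangle
Base b = 5 units, Height h = 4 units
Formula: A = (1/2) * b * h
A = 0.5 * 5 * 4
A = 0.5 * 20
A = 10
10 units^2


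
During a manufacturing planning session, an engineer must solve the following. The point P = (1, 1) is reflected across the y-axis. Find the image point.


Transformation: reflection
Original point: (1, 1)
Rule for reflection over the y-axis: (x, y) -> (-x, y)
Apply: (1, 1) -> (-1, 1)
(-1, 1)


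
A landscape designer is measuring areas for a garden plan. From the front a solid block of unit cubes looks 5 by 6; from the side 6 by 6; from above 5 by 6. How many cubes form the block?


Orthographic views of a solid rectangular block:
Front view 5 x 6 -> length = 5, height = 6
Side view 6 x 6 -> width = 6, height = 6 (consistent)
Top view 5 x 6 -> confirms length = 5, width = 6
The block is 5 x 6 x 6.
Total unit cubes = 5 * 6 * 6 = 180
180 unit cubes


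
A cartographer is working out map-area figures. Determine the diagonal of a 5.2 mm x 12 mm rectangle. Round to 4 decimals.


Shape: rectangle (diagonal via Pythagoras)
Sides: 5.2 mm and 12 mm
Formula: d = sqrt(l^2 + w^2)
l^2 = 27.04, w^2 = 144
l^2 + w^2 = 171.04
d = sqrt(171.04)
d = 13.0782
13.0782 mm


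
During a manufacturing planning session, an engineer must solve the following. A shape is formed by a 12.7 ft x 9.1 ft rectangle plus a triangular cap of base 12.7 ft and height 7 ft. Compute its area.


Composite shape: rectangle + triangle
Rectangle area = 12.7 * 9.1 = 115.57
Triangle area = 0.5 * 12.7 * 7 = 44.45
Total = 115.57 + 44.45
Total = 160.02
160.02 ft^2


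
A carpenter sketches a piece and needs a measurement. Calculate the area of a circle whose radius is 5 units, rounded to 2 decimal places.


Shape: circle
Radius r = 5 units
Formula: A = pi * r^2
r^2 = 5^2 = 25
A = pi * 25
A = 78.54
78.54 units^2


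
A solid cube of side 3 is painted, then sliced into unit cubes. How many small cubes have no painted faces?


Large cube: 3 x 3 x 3, cut into unit cubes.
n = 3, so n - 2 = 1
Unpainted cubes form the interior (n - 2)^3 block.
(n - 2)^3 = 1^3 = 1
1 unit cubes


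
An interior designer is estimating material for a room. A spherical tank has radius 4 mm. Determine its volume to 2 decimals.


Shape: sphere
Radius r = 4 mm
Formula: V = (4/3) * pi * r^3
r^3 = 64
(4/3) * 64 = 85.333333
V = 85.333333 * pi
V = 268.08
268.08 mm^3


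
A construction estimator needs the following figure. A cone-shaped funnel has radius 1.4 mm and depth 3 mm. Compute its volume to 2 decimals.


Shape: cone
Radius r = 1.4 mm, Height h = 3 mm
Formula: V = (1/3) * pi * r^2 * h
r^2 = 1.96
pi * r^2 * h = pi * 1.96 * 3 = 5.88 * pi
V = 5.88 * pi / 3
V = 6.16
6.16 mm^3


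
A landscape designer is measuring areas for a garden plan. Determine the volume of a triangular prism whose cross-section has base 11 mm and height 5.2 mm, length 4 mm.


Shape: triangular prism
Triangle base = 11 mm, triangle height = 5.2 mm, prism length L = 4 mm
Formula: V = (1/2 * b * h_tri) * L
Cross-section area = 0.5 * 11 * 5.2 = 28.6
V = 28.6 * 4
V = 114.4
114.4 mm^3


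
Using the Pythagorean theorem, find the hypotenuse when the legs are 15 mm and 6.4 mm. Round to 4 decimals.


Shape: right triangle
Legs a = 15 mm, b = 6.4 mm
Formula: c = sqrt(a^2 + b^2)
a^2 = 225, b^2 = 40.96
a^2 + b^2 = 265.96
c = sqrt(265.96)
c = 16.3083
16.3083 mm


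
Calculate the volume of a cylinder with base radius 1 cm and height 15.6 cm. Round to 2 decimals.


Shape: cylinder
Radius r = 1 cm, Height h = 15.6 cm
Formula: V = pi * r^2 * h
r^2 = 1
V = pi * 1 * 15.6
V = 15.6 * pi
V = 49.01
49.01 cm^3


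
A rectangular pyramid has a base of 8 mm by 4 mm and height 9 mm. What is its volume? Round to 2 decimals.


Shape: rectangular pyramid
Base: 8 mm x 4 mm, Height h = 9 mm
Formula: V = (1/3) * base_area * h
base_area = 8 * 4 = 32
base_area * h = 32 * 9 = 288
V = 288 / 3
V = 96
96 mm^3


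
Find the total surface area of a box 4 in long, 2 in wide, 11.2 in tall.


Shape: rectangular prism
l = 4 in, w = 2 in, h = 11.2 in
Formula: SA = 2(lw + lh + wh)
lw = 8, lh = 44.8, wh = 22.4
lw + lh + wh = 75.2
SA = 2 * 75.2
SA = 150.4
150.4 in^2


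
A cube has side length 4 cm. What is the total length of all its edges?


Shape: cube
Side s = 4 cm
A cube has 12 edges, all equal.
Formula: total edge length = 12 * s
Total = 12 * 4
Total = 48
48 cm


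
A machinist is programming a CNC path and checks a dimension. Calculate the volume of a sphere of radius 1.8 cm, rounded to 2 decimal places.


Shape: sphere
Radius r = 1.8 cm
Formula: V = (4/3) * pi * r^3
r^3 = 5.832
(4/3) * 5.832 = 7.776
V = 7.776 * pi
V = 24.43
24.43 cm^3


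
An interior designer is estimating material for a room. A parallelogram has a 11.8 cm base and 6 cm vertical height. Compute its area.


Shape: parallelogram
Base b = 11.8 cm, Height h = 6 cm
Formula: A = b * h
A = 11.8 * 6
A = 70.8
70.8 cm^2


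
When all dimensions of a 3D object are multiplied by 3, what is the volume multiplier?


Linear scale factor k = 3
Rule: under a linear scaling by k, volumes scale by k^3.
k^3 = 3 * 3 * 3
k^3 = 9 * 3
k^3 = 27
Volume scales by a factor of 27.
27 (dimensionless)


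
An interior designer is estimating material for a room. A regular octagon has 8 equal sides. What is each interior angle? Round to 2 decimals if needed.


Shape: regular octagon (8 sides)
Formula: interior angle = (n - 2) * 180 / n
(n - 2) = 6
(n - 2) * 180 = 1080
angle = 1080 / 8
angle = 135
135 degrees


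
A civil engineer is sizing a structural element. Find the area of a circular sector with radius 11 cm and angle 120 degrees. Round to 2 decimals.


Shape: circular sector
Radius r = 11 cm, Angle = 120 degrees
Formula: A = (angle/360) * pi * r^2
r^2 = 121
Fraction of circle = 120/360
A = (120/360) * pi * 121
A = 40.333333 * pi
A = 126.71
126.71 cm^2


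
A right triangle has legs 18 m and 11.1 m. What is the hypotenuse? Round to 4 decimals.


Shape: right triangle
Legs a = 18 m, b = 11.1 m
Formula: c = sqrt(a^2 + b^2)
a^2 = 324, b^2 = 123.21
a^2 + b^2 = 447.21
c = sqrt(447.21)
c = 21.1473
21.1473 m


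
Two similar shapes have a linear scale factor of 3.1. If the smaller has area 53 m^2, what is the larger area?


Linear scale factor k = 3.1
Original area = 53 m^2
Rule: under a linear scaling by k, areas scale by k^2.
k^2 = 3.1^2 = 9.61
New area = 53 * 9.61
New area = 509.33
509.33 m^2


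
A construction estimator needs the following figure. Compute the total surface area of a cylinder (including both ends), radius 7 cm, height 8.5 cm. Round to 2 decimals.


Shape: closed cylinder
Radius r = 7 cm, Height h = 8.5 cm
Formula: SA = 2*pi*r^2 + 2*pi*r*h = 2*pi*r*(r + h)
r + h = 15.5
2 * r * (r + h) = 2 * 7 * 15.5 = 217
SA = 217 * pi
SA = 681.73
681.73 cm^2


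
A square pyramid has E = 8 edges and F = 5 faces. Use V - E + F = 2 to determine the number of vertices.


Polyhedron: square pyramid
Euler's formula for convex polyhedra: V - E + F = 2
Given: E = 8 edges and F = 5 faces
Solve for V:
V = 2 + E - F = 2 + 8 - 5 = 5
5 vertices


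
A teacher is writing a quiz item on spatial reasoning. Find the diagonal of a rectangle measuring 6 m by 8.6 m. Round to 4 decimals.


Shape: rectangle (diagonal via Pythagoras)
Sides: 6 m and 8.6 m
Formula: d = sqrt(l^2 + w^2)
l^2 = 36, w^2 = 73.96
l^2 + w^2 = 109.96
d = sqrt(109.96)
d = 10.4862
10.4862 m


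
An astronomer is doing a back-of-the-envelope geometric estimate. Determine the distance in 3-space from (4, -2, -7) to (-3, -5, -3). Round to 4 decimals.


3D distance between two points
P1 = (4, -2, -7), P2 = (-3, -5, -3)
Formula: d = sqrt((x2-x1)^2 + (y2-y1)^2 + (z2-z1)^2)
dx = -3 - 4 = -7
dy = -5 - -2 = -3
dz = -3 - -7 = 4
dx^2 + dy^2 + dz^2 = 49 + 9 + 16 = 74
d = sqrt(74)
d = 8.6023
8.6023 units


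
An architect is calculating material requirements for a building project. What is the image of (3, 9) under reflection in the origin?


Transformation: reflection
Original point: (3, 9)
Rule for reflection through the origin: (x, y) -> (-x, -y)
Apply: (3, 9) -> (-3, -9)
(-3, -9)


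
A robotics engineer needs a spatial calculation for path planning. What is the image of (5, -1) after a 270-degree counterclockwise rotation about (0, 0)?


Transformation: rotation about the origin
Original point: (5, -1)
Rule for 270 deg counterclockwise: (x, y) -> (y, -x)
Apply: (5, -1) -> (-1, -5)
(-1, -5)


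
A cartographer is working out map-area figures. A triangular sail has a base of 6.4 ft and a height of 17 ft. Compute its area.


Shape: triangle
Base b = 6.4 ft, Height h = 17 ft
Formula: A = (1/2) * b * h
A = 0.5 * 6.4 * 17
A = 0.5 * 108.8
A = 54.4
54.4 ft^2


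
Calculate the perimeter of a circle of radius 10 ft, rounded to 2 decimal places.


Shape: circle
Radius r = 10 ft
Formula: C = 2 * pi * r
C = 2 * pi * 10
C = 20 * pi
C = 62.83
62.83 ft


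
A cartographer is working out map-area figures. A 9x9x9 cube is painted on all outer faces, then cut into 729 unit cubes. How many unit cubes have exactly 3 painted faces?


Large cube: 9 x 9 x 9, cut into unit cubes.
Cubes with 3 painted faces are at the corners. A cube always has 8 corners.
Count = 8
8 unit cubes


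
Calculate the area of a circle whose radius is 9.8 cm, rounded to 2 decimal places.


Shape: circle
Radius r = 9.8 cm
Formula: A = pi * r^2
r^2 = 9.8^2 = 96.04
A = pi * 96.04
A = 301.72
301.72 cm^2


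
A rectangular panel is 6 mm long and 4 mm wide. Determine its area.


Shape: rectangle
Length l = 6 mm, Width w = 4 mm
Formula: A = l * w
A = 6 * 4
A = 24
24 mm^2


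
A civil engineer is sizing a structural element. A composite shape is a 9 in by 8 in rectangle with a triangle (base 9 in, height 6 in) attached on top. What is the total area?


Composite shape: rectangle + triangle
Rectangle area = 9 * 8 = 72
Triangle area = 0.5 * 9 * 6 = 27
Total = 72 + 27
Total = 99
99 in^2


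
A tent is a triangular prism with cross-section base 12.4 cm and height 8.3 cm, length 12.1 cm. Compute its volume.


Shape: triangular prism
Triangle base = 12.4 cm, triangle height = 8.3 cm, prism length L = 12.1 cm
Formula: V = (1/2 * b * h_tri) * L
Cross-section area = 0.5 * 12.4 * 8.3 = 51.46
V = 51.46 * 12.1
V = 622.666
622.666 cm^3


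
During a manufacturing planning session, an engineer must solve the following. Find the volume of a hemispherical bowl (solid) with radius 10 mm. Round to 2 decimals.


Shape: hemisphere (half of a sphere)
Radius r = 10 mm
Formula: V = (1/2) * (4/3) * pi * r^3 = (2/3) * pi * r^3
r^3 = 1000
(2/3) * 1000 = 666.666667
V = 666.666667 * pi
V = 2094.4
2094.4 mm^3


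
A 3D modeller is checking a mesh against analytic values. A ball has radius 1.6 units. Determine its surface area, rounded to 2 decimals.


Shape: sphere
Radius r = 1.6 units
Formula: SA = 4 * pi * r^2
r^2 = 2.56
SA = 4 * pi * 2.56
SA = 10.24 * pi
SA = 32.17
32.17 units^2


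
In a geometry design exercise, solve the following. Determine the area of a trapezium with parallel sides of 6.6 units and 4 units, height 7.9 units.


Shape: trapezoid
Parallel sides a = 6.6 units, b = 4 units; Height h = 7.9 units
Formula: A = (a + b) * h / 2
a + b = 6.6 + 4 = 10.6
A = 10.6 * 7.9 / 2
A = 83.74 / 2
A = 41.87
41.87 units^2


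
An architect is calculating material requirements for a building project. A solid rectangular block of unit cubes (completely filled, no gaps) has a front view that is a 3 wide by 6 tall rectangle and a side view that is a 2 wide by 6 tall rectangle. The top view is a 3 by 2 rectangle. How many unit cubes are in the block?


Orthographic views of a solid rectangular block:
Front view 3 x 6 -> length = 3, height = 6
Side view 2 x 6 -> width = 2, height = 6 (consistent)
Top view 3 x 2 -> confirms length = 3, width = 2
The block is 3 x 2 x 6.
Total unit cubes = 3 * 2 * 6 = 36
36 unit cubes


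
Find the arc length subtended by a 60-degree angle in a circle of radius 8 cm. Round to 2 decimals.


Shape: circular arc
Radius r = 8 cm, Angle = 60 degrees
Formula: L = (angle/360) * 2 * pi * r
2 * pi * r = 16 * pi
L = (60/360) * 16 * pi
L = 2.666667 * pi
L = 8.38
8.38 cm


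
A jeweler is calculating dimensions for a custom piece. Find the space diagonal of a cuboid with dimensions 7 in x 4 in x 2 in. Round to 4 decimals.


Shape: rectangular box (space diagonal)
l = 7 in, w = 4 in, h = 2 in
Visualize: the diagonal of the base, then a right triangle with that diagonal and the height.
Formula: d = sqrt(l^2 + w^2 + h^2)
l^2 + w^2 + h^2 = 49 + 16 + 4 = 69
d = sqrt(69)
d = 8.3066
8.3066 in


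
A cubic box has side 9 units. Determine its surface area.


Shape: cube
Side s = 9 units
A cube has 6 square faces.
Formula: SA = 6 * s^2
s^2 = 81
SA = 6 * 81
SA = 486
486 units^2


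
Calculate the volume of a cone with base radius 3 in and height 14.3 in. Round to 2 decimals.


Shape: cone
Radius r = 3 in, Height h = 14.3 in
Formula: V = (1/3) * pi * r^2 * h
r^2 = 9
pi * r^2 * h = pi * 9 * 14.3 = 128.7 * pi
V = 128.7 * pi / 3
V = 134.77
134.77 in^3


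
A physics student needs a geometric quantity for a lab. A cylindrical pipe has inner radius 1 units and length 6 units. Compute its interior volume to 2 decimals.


Shape: cylinder
Radius r = 1 units, Height h = 6 units
Formula: V = pi * r^2 * h
r^2 = 1
V = pi * 1 * 6
V = 6 * pi
V = 18.85
18.85 units^3


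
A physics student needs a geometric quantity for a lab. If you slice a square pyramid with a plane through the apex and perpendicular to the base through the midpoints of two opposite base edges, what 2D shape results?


Solid: square pyramid
Cutting plane: through the apex and perpendicular to the base through the midpoints of two opposite base edges
Visualize the intersection of the plane with the solid's surface.
The boundary of the cut region is a isosceles triangle.
isosceles triangle


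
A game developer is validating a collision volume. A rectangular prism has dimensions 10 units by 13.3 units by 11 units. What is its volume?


Shape: rectangular prism
l = 10 units, w = 13.3 units, h = 11 units
Formula: V = l * w * h
V = 10 * 13.3 * 11
V = 133 * 11
V = 1463
1463 units^3


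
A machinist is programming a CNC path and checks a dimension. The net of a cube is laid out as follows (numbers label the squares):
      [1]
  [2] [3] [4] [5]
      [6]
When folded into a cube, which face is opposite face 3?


Net: cross layout. Take square 3 as the base (bottom).
Fold the four squares in the horizontal row up around 3: 2 -> left, 4 -> right, 5 wraps to the top.
Fold 1 and 6 up from 3: 1 -> back, 6 -> front.
Opposite pairs are therefore: (1, 6), (2, 4), (3, 5).
Face 3 is opposite face 5.
face 5


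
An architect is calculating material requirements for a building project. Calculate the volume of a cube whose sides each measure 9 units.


Shape: cube
Side s = 9 units
Formula: V = s^3
V = 9 * 9 * 9
V = 81 * 9
V = 729
729 units^3


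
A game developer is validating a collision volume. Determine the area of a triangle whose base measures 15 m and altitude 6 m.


Shape: triangle
Base b = 15 m, Height h = 6 m
Formula: A = (1/2) * b * h
A = 0.5 * 15 * 6
A = 0.5 * 90
A = 45
45 m^2


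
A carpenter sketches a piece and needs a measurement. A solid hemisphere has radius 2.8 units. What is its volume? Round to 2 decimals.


Shape: hemisphere (half of a sphere)
Radius r = 2.8 units
Formula: V = (1/2) * (4/3) * pi * r^3 = (2/3) * pi * r^3
r^3 = 21.952
(2/3) * 21.952 = 14.634667
V = 14.634667 * pi
V = 45.98
45.98 units^3


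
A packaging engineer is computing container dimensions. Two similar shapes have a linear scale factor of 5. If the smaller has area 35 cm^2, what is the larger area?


Linear scale factor k = 5
Original area = 35 cm^2
Rule: under a linear scaling by k, areas scale by k^2.
k^2 = 5^2 = 25
New area = 35 * 25
New area = 875
875 cm^2


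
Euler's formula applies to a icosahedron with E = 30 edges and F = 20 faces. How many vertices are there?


Polyhedron: icosahedron
Euler's formula for convex polyhedra: V - E + F = 2
Given: E = 30 edges and F = 20 faces
Solve for V:
V = 2 + E - F = 2 + 30 - 20 = 12
12 vertices


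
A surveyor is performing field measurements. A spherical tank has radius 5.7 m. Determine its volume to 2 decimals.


Shape: sphere
Radius r = 5.7 m
Formula: V = (4/3) * pi * r^3
r^3 = 185.193
(4/3) * 185.193 = 246.924
V = 246.924 * pi
V = 775.73
775.73 m^3


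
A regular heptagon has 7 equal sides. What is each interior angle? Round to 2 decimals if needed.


Shape: regular heptagon (7 sides)
Formula: interior angle = (n - 2) * 180 / n
(n - 2) = 5
(n - 2) * 180 = 900
angle = 900 / 7
angle = 128.57
128.57 degrees


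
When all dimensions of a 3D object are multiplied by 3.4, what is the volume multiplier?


Linear scale factor k = 3.4
Rule: under a linear scaling by k, volumes scale by k^3.
k^3 = 3.4 * 3.4 * 3.4
k^3 = 11.56 * 3.4
k^3 = 39.304
Volume scales by a factor of 39.304.
39.304 (dimensionless)


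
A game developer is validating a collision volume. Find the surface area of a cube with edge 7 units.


Shape: cube
Side s = 7 units
A cube has 6 square faces.
Formula: SA = 6 * s^2
s^2 = 49
SA = 6 * 49
SA = 294
294 units^2


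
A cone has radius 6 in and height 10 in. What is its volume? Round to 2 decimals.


Shape: cone
Radius r = 6 in, Height h = 10 in
Formula: V = (1/3) * pi * r^2 * h
r^2 = 36
pi * r^2 * h = pi * 36 * 10 = 360 * pi
V = 360 * pi / 3
V = 376.99
376.99 in^3


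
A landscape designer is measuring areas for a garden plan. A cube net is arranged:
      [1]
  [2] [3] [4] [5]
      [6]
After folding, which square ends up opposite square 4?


Net: cross layout. Take square 3 as the base (bottom).
Fold the four squares in the horizontal row up around 3: 2 -> left, 4 -> right, 5 wraps to the top.
Fold 1 and 6 up from 3: 1 -> back, 6 -> front.
Opposite pairs are therefore: (1, 6), (2, 4), (3, 5).
Face 4 is opposite face 2.
face 2


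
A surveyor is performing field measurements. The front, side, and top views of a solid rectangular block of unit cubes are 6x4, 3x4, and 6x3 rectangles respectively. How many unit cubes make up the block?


Orthographic views of a solid rectangular block:
Front view 6 x 4 -> length = 6, height = 4
Side view 3 x 4 -> width = 3, height = 4 (consistent)
Top view 6 x 3 -> confirms length = 6, width = 3
The block is 6 x 3 x 4.
Total unit cubes = 6 * 3 * 4 = 72
72 unit cubes


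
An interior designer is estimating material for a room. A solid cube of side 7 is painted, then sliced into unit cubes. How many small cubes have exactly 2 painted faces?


Large cube: 7 x 7 x 7, cut into unit cubes.
n = 7, so n - 2 = 5
Cubes with 2 painted faces lie along the edges, excluding corners.
A cube has 12 edges; each contributes (n - 2) = 5 such cubes.
Count = 12 * 5 = 60
60 unit cubes


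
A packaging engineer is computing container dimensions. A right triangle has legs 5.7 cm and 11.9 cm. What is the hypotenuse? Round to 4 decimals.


Shape: right triangle
Legs a = 5.7 cm, b = 11.9 cm
Formula: c = sqrt(a^2 + b^2)
a^2 = 32.49, b^2 = 141.61
a^2 + b^2 = 174.1
c = sqrt(174.1)
c = 13.1947
13.1947 cm


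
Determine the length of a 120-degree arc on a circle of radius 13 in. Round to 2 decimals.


Shape: circular arc
Radius r = 13 in, Angle = 120 degrees
Formula: L = (angle/360) * 2 * pi * r
2 * pi * r = 26 * pi
L = (120/360) * 26 * pi
L = 8.666667 * pi
L = 27.23
27.23 in


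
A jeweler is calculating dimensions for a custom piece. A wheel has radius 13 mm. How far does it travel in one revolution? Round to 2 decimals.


Shape: circle
Radius r = 13 mm
Formula: C = 2 * pi * r
C = 2 * pi * 13
C = 26 * pi
C = 81.68
81.68 mm


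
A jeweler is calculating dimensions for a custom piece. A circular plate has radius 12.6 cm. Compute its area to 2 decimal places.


Shape: circle
Radius r = 12.6 cm
Formula: A = pi * r^2
r^2 = 12.6^2 = 158.76
A = pi * 158.76
A = 498.76
498.76 cm^2


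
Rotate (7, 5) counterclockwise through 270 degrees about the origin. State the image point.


Transformation: rotation about the origin
Original point: (7, 5)
Rule for 270 deg counterclockwise: (x, y) -> (y, -x)
Apply: (7, 5) -> (5, -7)
(5, -7)


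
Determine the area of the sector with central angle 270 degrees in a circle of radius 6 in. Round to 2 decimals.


Shape: circular sector
Radius r = 6 in, Angle = 270 degrees
Formula: A = (angle/360) * pi * r^2
r^2 = 36
Fraction of circle = 270/360
A = (270/360) * pi * 36
A = 27 * pi
A = 84.82
84.82 in^2


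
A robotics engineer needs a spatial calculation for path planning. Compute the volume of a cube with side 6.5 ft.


Shape: cube
Side s = 6.5 ft
Formula: V = s^3
V = 6.5 * 6.5 * 6.5
V = 42.25 * 6.5
V = 274.625
274.625 ft^3


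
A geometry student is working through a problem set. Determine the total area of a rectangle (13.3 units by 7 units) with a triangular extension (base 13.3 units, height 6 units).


Composite shape: rectangle + triangle
Rectangle area = 13.3 * 7 = 93.1
Triangle area = 0.5 * 13.3 * 6 = 39.9
Total = 93.1 + 39.9
Total = 133
133 units^2


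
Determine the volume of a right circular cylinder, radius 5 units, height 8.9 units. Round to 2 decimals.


Shape: cylinder
Radius r = 5 units, Height h = 8.9 units
Formula: V = pi * r^2 * h
r^2 = 25
V = pi * 25 * 8.9
V = 222.5 * pi
V = 699
699 units^3


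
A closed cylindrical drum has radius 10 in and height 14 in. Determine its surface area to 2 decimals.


Shape: closed cylinder
Radius r = 10 in, Height h = 14 in
Formula: SA = 2*pi*r^2 + 2*pi*r*h = 2*pi*r*(r + h)
r + h = 24
2 * r * (r + h) = 2 * 10 * 24 = 480
SA = 480 * pi
SA = 1507.96
1507.96 in^2


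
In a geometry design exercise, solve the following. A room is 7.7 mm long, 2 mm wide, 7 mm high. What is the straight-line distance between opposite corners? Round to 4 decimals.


Shape: rectangular box (space diagonal)
l = 7.7 mm, w = 2 mm, h = 7 mm
Visualize: the diagonal of the base, then a right triangle with that diagonal and the height.
Formula: d = sqrt(l^2 + w^2 + h^2)
l^2 + w^2 + h^2 = 59.29 + 4 + 49 = 112.29
d = sqrt(112.29)
d = 10.5967
10.5967 mm


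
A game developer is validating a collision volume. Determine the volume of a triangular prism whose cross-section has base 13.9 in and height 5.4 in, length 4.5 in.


Shape: triangular prism
Triangle base = 13.9 in, triangle height = 5.4 in, prism length L = 4.5 in
Formula: V = (1/2 * b * h_tri) * L
Cross-section area = 0.5 * 13.9 * 5.4 = 37.53
V = 37.53 * 4.5
V = 168.885
168.885 in^3


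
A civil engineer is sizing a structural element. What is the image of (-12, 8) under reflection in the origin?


Transformation: reflection
Original point: (-12, 8)
Rule for reflection through the origin: (x, y) -> (-x, -y)
Apply: (-12, 8) -> (12, -8)
(12, -8)


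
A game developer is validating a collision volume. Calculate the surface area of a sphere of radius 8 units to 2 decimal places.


Shape: sphere
Radius r = 8 units
Formula: SA = 4 * pi * r^2
r^2 = 64
SA = 4 * pi * 64
SA = 256 * pi
SA = 804.25
804.25 units^2


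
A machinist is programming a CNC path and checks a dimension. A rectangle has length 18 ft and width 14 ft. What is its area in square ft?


Shape: rectangle
Length l = 18 ft, Width w = 14 ft
Formula: A = l * w
A = 18 * 14
A = 252
252 ft^2


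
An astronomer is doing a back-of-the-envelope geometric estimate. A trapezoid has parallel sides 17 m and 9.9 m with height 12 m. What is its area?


Shape: trapezoid
Parallel sides a = 17 m, b = 9.9 m; Height h = 12 m
Formula: A = (a + b) * h / 2
a + b = 17 + 9.9 = 26.9
A = 26.9 * 12 / 2
A = 322.8 / 2
A = 161.4
161.4 m^2
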